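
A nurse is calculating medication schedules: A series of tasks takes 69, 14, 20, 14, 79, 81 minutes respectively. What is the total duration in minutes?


Durations: 69, 14, 20, 14, 79, 81
Running sum: 69
+ 14 = 83
+ 20 = 103
+ 14 = 117
+ 79 = 196
+ 81 = 277
Total duration: 277 minutes
That is 4 hours and 37 minutes

277


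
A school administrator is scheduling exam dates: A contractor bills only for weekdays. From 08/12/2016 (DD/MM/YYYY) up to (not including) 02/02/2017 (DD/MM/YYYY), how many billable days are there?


Start: 2016-12-08 (Thursday)
End (exclusive): 2017-02-02 (Thursday)
Total calendar days: 56
Full weeks: 56 // 7 = 8 -> 40 weekdays
Remaining 0 days starting on Thursday:
Total business days: 40 + 0 = 40

40


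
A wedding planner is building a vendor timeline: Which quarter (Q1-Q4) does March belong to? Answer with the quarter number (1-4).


Month: March (month 3)
Q1: January-March (months 1-3)
Q2: April-June (months 4-6)
Q3: July-September (months 7-9)
Q4: October-December (months 10-12)
Month 3 falls in Q1

1


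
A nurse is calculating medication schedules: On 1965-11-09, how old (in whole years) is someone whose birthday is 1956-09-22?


Birth: 1956-09-22
Reference: 1965-11-09
Year difference: 1965 - 1956 = 9
Has birthday (09-22) occurred by 11-09? Yes
Age in full years: 9

9


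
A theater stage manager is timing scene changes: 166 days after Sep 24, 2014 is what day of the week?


Start: 2014-09-24 (Wednesday)
Step 1 - find target date: add 166 days
  2014-09-24 + 166 days = 2015-03-09
Step 2 - day of week:
  166 mod 7 = 5
  Wednesday + 5 days -> Monday
Result: Monday (2015-03-09)

Monday


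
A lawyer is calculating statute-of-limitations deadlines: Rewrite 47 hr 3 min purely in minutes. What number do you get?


Hours: 47
Extra minutes: 3
Minutes per hour: 60
Hours to minutes: 47 x 60 = 2820
Total: 2820 + 3 = 2823

2823


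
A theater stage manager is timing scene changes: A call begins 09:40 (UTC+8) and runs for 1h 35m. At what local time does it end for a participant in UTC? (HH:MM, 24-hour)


Start: 09:40 in UTC+8
Step 1 - add duration:
  minutes: 40 + 35 = 75 (carry 1h)
  hours: 9 + 1 + 1 = 11
  end in UTC+8: 11:15
Step 2 - convert UTC+8 -> UTC:
  offset difference: 0 - (8) = -8 hours
  11 + (-8) = 3 -> mod 24 = 3
Result: 03:15 in UTC

03:15


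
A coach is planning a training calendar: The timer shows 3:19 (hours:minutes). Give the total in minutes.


Hours: 3
Minutes: 19
Convert hours to minutes: 3 x 60 = 180
Add remaining minutes: 180 + 19 = 199

199


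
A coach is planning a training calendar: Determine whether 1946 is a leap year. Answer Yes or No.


Year: 1946
Divisible by 4? 1946 / 4 = 486.5 -> No
Not divisible by 4, so NOT a leap year

No


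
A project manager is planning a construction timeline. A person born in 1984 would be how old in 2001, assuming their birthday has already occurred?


Birth year: 1984
Current year: 2001
Age = current year - birth year
Age = 2001 - 1984 = 17

17


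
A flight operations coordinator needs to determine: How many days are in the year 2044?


Year: 2044
Check leap year rules:
Divisible by 4? Yes
Divisible by 100? No
2044 is a leap year
Days: 366

366


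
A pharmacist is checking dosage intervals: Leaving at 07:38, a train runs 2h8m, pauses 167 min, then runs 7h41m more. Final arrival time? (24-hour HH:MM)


Depart: 07:38
Leg 1: +128 min -> 09:46
Layover: +167 min -> 12:33
Leg 2: +461 min -> 20:14
Total travel: 756 minutes = 12h 36m
Arrival: 20:14

20:14


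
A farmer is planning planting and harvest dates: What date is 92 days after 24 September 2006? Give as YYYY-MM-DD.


Start: 2006-09-24
Adding 92 days
Days remaining in September: 6
After September: 86 days still to add
October 2006: 31 days, 55 remaining
November 2006: 30 days, 25 remaining
December 2006 has 31 days, need 25
Result: 2006-12-25

2006-12-25


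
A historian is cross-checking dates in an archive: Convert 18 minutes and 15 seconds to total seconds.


Minutes: 18
Extra seconds: 15
Seconds per minute: 60
Minutes to seconds: 18 x 60 = 1080
Total: 1080 + 15 = 1095

1095


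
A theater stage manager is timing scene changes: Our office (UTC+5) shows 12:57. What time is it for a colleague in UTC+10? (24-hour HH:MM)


Local time: 12:57 at UTC+5 (offset 5h)
Target zone: UTC+10 (offset 10h)
Difference: 10 - (5) = 5 hours
Calculation: 12 + (5) = 17
Result: 17:57

17:57


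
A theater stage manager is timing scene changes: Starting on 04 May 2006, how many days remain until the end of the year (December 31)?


Start: May 04, 2006
End: December 31, 2006
Days left in May: 27
June: 30
July: 31
August: 31
September: 30
... plus remaining months
Sum of remaining months: 214
Total: 27 + 214 = 241

241


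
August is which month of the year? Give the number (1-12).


Calendar month order:
7. July
8. August <--
9. September
August is month number 8

8


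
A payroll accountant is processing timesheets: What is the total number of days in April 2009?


Month: April
Year: 2009
April is a 30-day month
Total: 30 days

30


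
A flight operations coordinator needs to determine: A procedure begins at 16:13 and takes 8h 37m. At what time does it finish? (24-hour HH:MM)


Start time: 16:13
Adding: 8 hours 37 minutes
Minutes: 13 + 37 = 50
Hours: 16 + 8 + 0 = 24
Hour wraparound: 24 mod 24 = 0
Result: 00:50

00:50


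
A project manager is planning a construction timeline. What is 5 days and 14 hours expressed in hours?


Days: 5
Extra hours: 14
Hours per day: 24
Days to hours: 5 x 24 = 120
Total: 120 + 14 = 134

134


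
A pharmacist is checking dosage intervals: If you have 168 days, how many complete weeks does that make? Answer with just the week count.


Total days: 168
Days per week: 7
Division: 168 / 7 = 24 remainder 0
Complete weeks: 24
Remaining days: 0

24


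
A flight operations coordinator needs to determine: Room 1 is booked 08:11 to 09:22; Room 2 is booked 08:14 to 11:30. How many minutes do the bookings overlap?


Interval A: [491, 562] minutes from midnight
Interval B: [494, 690] minutes from midnight
Overlap start = max(491, 494) = 494
Overlap end = min(562, 690) = 562
Overlap = 562 - 494 = 68 minutes

68


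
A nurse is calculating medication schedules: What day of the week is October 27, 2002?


Date: 2002-10-27
January 1, 2002 is a Tuesday
Day of year: 300
Offset from Jan 1: 299 days
299 mod 7 = 5
Result: Sunday

Sunday


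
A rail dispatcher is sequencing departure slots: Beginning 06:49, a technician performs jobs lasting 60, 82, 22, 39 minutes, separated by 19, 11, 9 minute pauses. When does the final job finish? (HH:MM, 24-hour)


Start: 06:49 = 409 min from midnight
  after task 1 (60 min): 07:49
  after break (19 min): 08:08
  after task 2 (82 min): 09:30
  after break (11 min): 09:41
  after task 3 (22 min): 10:03
  after break (9 min): 10:12
  after task 4 (39 min): 10:51
Total elapsed: 242 minutes
End time: 10:51

10:51


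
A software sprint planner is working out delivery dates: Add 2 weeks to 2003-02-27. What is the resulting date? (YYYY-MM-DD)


Start: 2003-02-27
Weeks to add: 2
Convert to days: 2 x 7 = 14 days
Add 14 days to 2003-02-27
Result: 2003-03-13

2003-03-13


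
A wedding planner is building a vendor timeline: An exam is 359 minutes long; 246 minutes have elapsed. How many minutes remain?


Total budget: 359 minutes
Time used: 246 minutes
Remaining: 359 - 246 = 113 minutes
Percent used: 68.5%
Percent remaining: 31.5%

113


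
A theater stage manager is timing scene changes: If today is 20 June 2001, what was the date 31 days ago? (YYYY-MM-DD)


Start: 2001-06-20
Subtracting 31 days
Days already passed in June: 20
After going back through June: 11 more days to subtract
May 2001 has 31 days, need 11
Result: 2001-05-20

2001-05-20


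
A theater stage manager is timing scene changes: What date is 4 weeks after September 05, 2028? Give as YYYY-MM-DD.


Start: 2028-09-05
Weeks to add: 4
Convert to days: 4 x 7 = 28 days
Add 28 days to 2028-09-05
Result: 2028-10-03

2028-10-03


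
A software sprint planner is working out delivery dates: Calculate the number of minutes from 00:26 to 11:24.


Start time: 00:26 = 26 minutes from midnight
End time: 11:24 = 684 minutes from midnight
Difference: 684 - 26 = 658 minutes
That is 10 hours and 58 minutes

658


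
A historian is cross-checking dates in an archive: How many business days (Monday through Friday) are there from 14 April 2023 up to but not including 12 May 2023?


Start: 2023-04-14 (Friday)
End (exclusive): 2023-05-12 (Friday)
Total calendar days: 28
Full weeks: 28 // 7 = 4 -> 20 weekdays
Remaining 0 days starting on Friday:
Total business days: 20 + 0 = 20

20


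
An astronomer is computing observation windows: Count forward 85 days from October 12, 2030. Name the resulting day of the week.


Start: 2030-10-12 (Saturday)
Step 1 - find target date: add 85 days
  2030-10-12 + 85 days = 2031-01-05
Step 2 - day of week:
  85 mod 7 = 1
  Saturday + 1 days -> Sunday
Result: Sunday (2031-01-05)

Sunday


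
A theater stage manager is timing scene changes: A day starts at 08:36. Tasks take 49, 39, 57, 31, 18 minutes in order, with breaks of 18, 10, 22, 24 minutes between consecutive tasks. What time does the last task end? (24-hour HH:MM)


Start: 08:36 = 516 min from midnight
  after task 1 (49 min): 09:25
  after break (18 min): 09:43
  after task 2 (39 min): 10:22
  after break (10 min): 10:32
  after task 3 (57 min): 11:29
  after break (22 min): 11:51
  after task 4 (31 min): 12:22
  after break (24 min): 12:46
  after task 5 (18 min): 13:04
Total elapsed: 268 minutes
End time: 13:04

13:04


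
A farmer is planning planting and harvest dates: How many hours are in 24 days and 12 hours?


Days: 24
Extra hours: 12
Hours per day: 24
Days to hours: 24 x 24 = 576
Total: 576 + 12 = 588

588


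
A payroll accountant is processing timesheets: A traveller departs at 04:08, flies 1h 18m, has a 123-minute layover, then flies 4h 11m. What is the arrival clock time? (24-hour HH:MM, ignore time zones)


Depart: 04:08
Leg 1: +78 min -> 05:26
Layover: +123 min -> 07:29
Leg 2: +251 min -> 11:40
Total travel: 452 minutes = 7h 32m
Arrival: 11:40

11:40


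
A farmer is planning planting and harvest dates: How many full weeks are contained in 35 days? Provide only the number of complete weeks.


Total days: 35
Days per week: 7
Division: 35 / 7 = 5 remainder 0
Complete weeks: 5
Remaining days: 0

5


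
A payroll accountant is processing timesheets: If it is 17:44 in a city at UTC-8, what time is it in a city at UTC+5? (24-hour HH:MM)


Local time: 17:44 at UTC-8 (offset -8h)
Target zone: UTC+5 (offset 5h)
Difference: 5 - (-8) = 13 hours
Calculation: 17 + (13) = 30
Wraparound: (30) mod 24 = 6
Result: 06:44

06:44


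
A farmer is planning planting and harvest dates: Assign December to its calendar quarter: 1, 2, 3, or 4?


Month: December (month 12)
Q1: January-March (months 1-3)
Q2: April-June (months 4-6)
Q3: July-September (months 7-9)
Q4: October-December (months 10-12)
Month 12 falls in Q4

4


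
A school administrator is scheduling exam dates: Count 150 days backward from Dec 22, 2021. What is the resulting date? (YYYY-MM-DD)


Start: 2021-12-22
Subtracting 150 days
Days already passed in December: 22
After going back through December: 128 more days to subtract
November 2021: 30 days, 98 remaining
October 2021: 31 days, 67 remaining
September 2021: 30 days, 37 remaining
August 2021: 31 days, 6 remaining
Result: 2021-07-25

2021-07-25


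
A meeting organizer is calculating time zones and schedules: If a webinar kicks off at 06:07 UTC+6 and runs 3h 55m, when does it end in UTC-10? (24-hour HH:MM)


Start: 06:07 in UTC+6
Step 1 - add duration:
  minutes: 7 + 55 = 62 (carry 1h)
  hours: 6 + 3 + 1 = 10
  end in UTC+6: 10:02
Step 2 - convert UTC+6 -> UTC-10:
  offset difference: -10 - (6) = -16 hours
  10 + (-16) = -6 -> mod 24 = 18
Result: 18:02 in UTC-10

18:02


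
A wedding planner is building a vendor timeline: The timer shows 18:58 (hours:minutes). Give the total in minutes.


Hours: 18
Minutes: 58
Convert hours to minutes: 18 x 60 = 1080
Add remaining minutes: 1080 + 58 = 1138

1138


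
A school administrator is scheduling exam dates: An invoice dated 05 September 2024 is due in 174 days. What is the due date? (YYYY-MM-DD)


Start: 2024-09-05
Adding 174 days
Days remaining in September: 25
After September: 149 days still to add
October 2024: 31 days, 118 remaining
November 2024: 30 days, 88 remaining
December 2024: 31 days, 57 remaining
January 2025: 31 days, 26 remaining
Result: 2025-02-26

2025-02-26


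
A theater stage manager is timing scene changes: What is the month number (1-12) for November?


Calendar month order:
10. October
11. November <--
12. December
November is month number 11

11


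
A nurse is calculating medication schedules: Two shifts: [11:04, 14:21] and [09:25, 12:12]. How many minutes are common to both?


Interval A: [664, 861] minutes from midnight
Interval B: [565, 732] minutes from midnight
Overlap start = max(664, 565) = 664
Overlap end = min(861, 732) = 732
Overlap = 732 - 664 = 68 minutes

68


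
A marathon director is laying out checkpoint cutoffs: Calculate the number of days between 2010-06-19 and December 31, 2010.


Start: June 19, 2010
End: December 31, 2010
Days left in June: 11
July: 31
August: 31
September: 30
October: 31
... plus remaining months
Sum of remaining months: 184
Total: 11 + 184 = 195

195


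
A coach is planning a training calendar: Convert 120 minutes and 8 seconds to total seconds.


Minutes: 120
Extra seconds: 8
Seconds per minute: 60
Minutes to seconds: 120 x 60 = 7200
Total: 7200 + 8 = 7208

7208


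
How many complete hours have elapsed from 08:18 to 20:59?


Start: 08:18
End: 20:59
Hour difference: 20 - 8 = 12 hours
Minute difference: 59 - 18 = 41 minutes
Total minutes: 761
Complete hours: 761 / 60 = 12 (remainder 41)

12


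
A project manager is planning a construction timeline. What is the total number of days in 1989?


Year: 1989
Check leap year rules:
Divisible by 4? No
1989 is not a leap year
Days: 365

365


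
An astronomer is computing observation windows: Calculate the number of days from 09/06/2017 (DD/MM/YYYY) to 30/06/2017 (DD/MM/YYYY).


Start date: 2017-06-09
End date: 2017-06-30
Jun 2017: +21 days
Total: 21 days

21


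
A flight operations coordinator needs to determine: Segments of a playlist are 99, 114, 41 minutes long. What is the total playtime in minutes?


Durations: 99, 114, 41
Running sum: 99
+ 114 = 213
+ 41 = 254
Total duration: 254 minutes
That is 4 hours and 14 minutes

254


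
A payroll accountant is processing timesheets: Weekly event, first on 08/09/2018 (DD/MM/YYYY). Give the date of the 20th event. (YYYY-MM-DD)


First occurrence: 2018-09-08 (occurrence 1)
Each occurrence is 7 days after the previous.
Occurrence 20 is 19 weeks after the first.
19 weeks = 133 days
2018-09-08 + 133 days = 2019-01-19

2019-01-19


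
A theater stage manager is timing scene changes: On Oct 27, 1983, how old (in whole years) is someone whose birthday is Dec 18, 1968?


Birth: 1968-12-18
Reference: 1983-10-27
Year difference: 1983 - 1968 = 15
Has birthday (12-18) occurred by 10-27? No
Birthday not yet reached this year -> subtract 1
Age in full years: 14

14


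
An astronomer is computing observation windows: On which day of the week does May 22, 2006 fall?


Date: 2006-05-22
January 1, 2006 is a Sunday
Day of year: 142
Offset from Jan 1: 141 days
141 mod 7 = 1
Result: Monday

Monday


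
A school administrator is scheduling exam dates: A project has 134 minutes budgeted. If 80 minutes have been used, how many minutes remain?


Total budget: 134 minutes
Time used: 80 minutes
Remaining: 134 - 80 = 54 minutes
Percent used: 59.7%
Percent remaining: 40.3%

54


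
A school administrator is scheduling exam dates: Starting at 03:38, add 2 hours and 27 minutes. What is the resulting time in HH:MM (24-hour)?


Start time: 03:38
Adding: 2 hours 27 minutes
Minutes: 38 + 27 = 65
Minute overflow: 65 >= 60, so carry 1 hour, minutes = 5
Hours: 3 + 2 + 1 = 6
Result: 06:05

06:05


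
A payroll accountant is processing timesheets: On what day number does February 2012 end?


Month: February
Year: 2012
2012 is a leap year
February has 29 days
Total: 29 days

29


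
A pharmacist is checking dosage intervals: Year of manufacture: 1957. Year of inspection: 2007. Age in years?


Birth year: 1957
Current year: 2007
Age = current year - birth year
Age = 2007 - 1957 = 50

50


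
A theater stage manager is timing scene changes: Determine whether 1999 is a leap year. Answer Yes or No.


Year: 1999
Divisible by 4? 1999 / 4 = 499.75 -> No
Not divisible by 4, so NOT a leap year

No


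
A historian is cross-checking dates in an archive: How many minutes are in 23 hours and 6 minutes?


Hours: 23
Extra minutes: 6
Minutes per hour: 60
Hours to minutes: 23 x 60 = 1380
Total: 1380 + 6 = 1386

1386


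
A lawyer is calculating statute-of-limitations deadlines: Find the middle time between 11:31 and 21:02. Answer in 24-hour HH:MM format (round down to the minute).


Start time: 11:31 = 691 minutes from midnight
End time: 21:02 = 1262 minutes from midnight
Sum: 691 + 1262 = 1953
Midpoint: 1953 / 2 = 976 minutes
Convert: 976 / 60 = 16 hours, 16 minutes
Result: 16:16

16:16


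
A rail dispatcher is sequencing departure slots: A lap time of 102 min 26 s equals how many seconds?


Minutes: 102
Seconds: 26
Convert minutes to seconds: 102 x 60 = 6120
Add remaining seconds: 6120 + 26 = 6146

6146


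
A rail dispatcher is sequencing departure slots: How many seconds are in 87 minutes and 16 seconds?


Minutes: 87
Extra seconds: 16
Seconds per minute: 60
Minutes to seconds: 87 x 60 = 5220
Total: 5220 + 16 = 5236

5236


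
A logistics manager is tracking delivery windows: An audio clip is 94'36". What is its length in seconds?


Minutes: 94
Seconds: 36
Convert minutes to seconds: 94 x 60 = 5640
Add remaining seconds: 5640 + 36 = 5676

5676


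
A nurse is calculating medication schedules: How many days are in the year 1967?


Year: 1967
Check leap year rules:
Divisible by 4? No
1967 is not a leap year
Days: 365

365


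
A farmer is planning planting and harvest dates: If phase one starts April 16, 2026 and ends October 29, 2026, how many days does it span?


Start date: 2026-04-16
End date: 2026-10-29
Apr 2026: +15 days
May 2026: +31 days
Jun 2026: +30 days
... (4 more months)
Total: 196 days

196


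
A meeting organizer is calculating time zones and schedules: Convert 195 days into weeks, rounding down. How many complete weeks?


Total days: 195
Days per week: 7
Division: 195 / 7 = 27 remainder 6
Complete weeks: 27
Remaining days: 6

27


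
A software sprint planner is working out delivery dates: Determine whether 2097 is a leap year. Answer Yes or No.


Year: 2097
Divisible by 4? 2097 / 4 = 524.25 -> No
Not divisible by 4, so NOT a leap year

No


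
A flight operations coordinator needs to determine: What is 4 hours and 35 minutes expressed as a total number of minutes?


Hours: 4
Minutes: 35
Convert hours to minutes: 4 x 60 = 240
Add remaining minutes: 240 + 35 = 275

275


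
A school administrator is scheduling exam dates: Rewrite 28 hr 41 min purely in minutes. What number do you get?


Hours: 28
Extra minutes: 41
Minutes per hour: 60
Hours to minutes: 28 x 60 = 1680
Total: 1680 + 41 = 1721

1721


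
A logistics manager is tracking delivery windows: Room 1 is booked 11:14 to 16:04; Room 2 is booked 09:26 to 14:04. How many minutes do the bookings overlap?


Interval A: [674, 964] minutes from midnight
Interval B: [566, 844] minutes from midnight
Overlap start = max(674, 566) = 674
Overlap end = min(964, 844) = 844
Overlap = 844 - 674 = 170 minutes

170


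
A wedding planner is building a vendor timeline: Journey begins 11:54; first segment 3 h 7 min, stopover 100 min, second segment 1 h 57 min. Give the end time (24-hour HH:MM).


Depart: 11:54
Leg 1: +187 min -> 15:01
Layover: +100 min -> 16:41
Leg 2: +117 min -> 18:38
Total travel: 404 minutes = 6h 44m
Arrival: 18:38

18:38


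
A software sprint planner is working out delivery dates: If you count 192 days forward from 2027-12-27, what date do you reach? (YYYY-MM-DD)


Start: 2027-12-27
Adding 192 days
Days remaining in December: 4
After December: 188 days still to add
January 2028: 31 days, 157 remaining
February 2028: 29 days, 128 remaining
March 2028: 31 days, 97 remaining
April 2028: 30 days, 67 remaining
Result: 2028-07-06

2028-07-06


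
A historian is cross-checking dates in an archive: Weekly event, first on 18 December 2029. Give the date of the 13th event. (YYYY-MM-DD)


First occurrence: 2029-12-18 (occurrence 1)
Each occurrence is 7 days after the previous.
Occurrence 13 is 12 weeks after the first.
12 weeks = 84 days
2029-12-18 + 84 days = 2030-03-12

2030-03-12


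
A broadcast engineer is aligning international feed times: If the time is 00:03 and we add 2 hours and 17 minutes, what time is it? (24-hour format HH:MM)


Start time: 00:03
Adding: 2 hours 17 minutes
Minutes: 3 + 17 = 20
Hours: 0 + 2 + 0 = 2
Result: 02:20

02:20


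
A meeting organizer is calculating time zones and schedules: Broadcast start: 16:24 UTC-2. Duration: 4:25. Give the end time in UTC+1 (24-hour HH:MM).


Start: 16:24 in UTC-2
Step 1 - add duration:
  minutes: 24 + 25 = 49
  hours: 16 + 4 + 0 = 20
  end in UTC-2: 20:49
Step 2 - convert UTC-2 -> UTC+1:
  offset difference: 1 - (-2) = 3 hours
  20 + (3) = 23 -> mod 24 = 23
Result: 23:49 in UTC+1

23:49


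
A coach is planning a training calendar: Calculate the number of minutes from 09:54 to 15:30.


Start time: 09:54 = 594 minutes from midnight
End time: 15:30 = 930 minutes from midnight
Difference: 930 - 594 = 336 minutes
That is 5 hours and 36 minutes

336


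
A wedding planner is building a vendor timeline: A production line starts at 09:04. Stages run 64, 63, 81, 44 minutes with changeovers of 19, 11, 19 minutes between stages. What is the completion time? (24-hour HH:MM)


Start: 09:04 = 544 min from midnight
  after task 1 (64 min): 10:08
  after break (19 min): 10:27
  after task 2 (63 min): 11:30
  after break (11 min): 11:41
  after task 3 (81 min): 13:02
  after break (19 min): 13:21
  after task 4 (44 min): 14:05
Total elapsed: 301 minutes
End time: 14:05

14:05


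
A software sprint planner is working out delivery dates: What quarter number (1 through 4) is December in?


Month: December (month 12)
Q1: January-March (months 1-3)
Q2: April-June (months 4-6)
Q3: July-September (months 7-9)
Q4: October-December (months 10-12)
Month 12 falls in Q4

4


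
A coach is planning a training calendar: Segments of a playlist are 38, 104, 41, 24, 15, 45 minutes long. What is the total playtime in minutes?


Durations: 38, 104, 41, 24, 15, 45
Running sum: 38
+ 104 = 142
+ 41 = 183
+ 24 = 207
+ 15 = 222
+ 45 = 267
Total duration: 267 minutes
That is 4 hours and 27 minutes

267


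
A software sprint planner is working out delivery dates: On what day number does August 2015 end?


Month: August
Year: 2015
August is a 31-day month
Total: 31 days

31


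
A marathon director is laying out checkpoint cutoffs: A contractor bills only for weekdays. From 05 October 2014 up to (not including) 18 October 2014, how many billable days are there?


Start: 2014-10-05 (Sunday)
End (exclusive): 2014-10-18 (Saturday)
Total calendar days: 13
Full weeks: 13 // 7 = 1 -> 5 weekdays
Remaining 6 days starting on Sunday:
  Sun(-), Mon(w), Tue(w), Wed(w), Thu(w), Fri(w) -> 5 weekdays
Total business days: 5 + 5 = 10

10


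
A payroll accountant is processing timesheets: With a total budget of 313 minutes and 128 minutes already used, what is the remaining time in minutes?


Total budget: 313 minutes
Time used: 128 minutes
Remaining: 313 - 128 = 185 minutes
Percent used: 40.9%
Percent remaining: 59.1%

185


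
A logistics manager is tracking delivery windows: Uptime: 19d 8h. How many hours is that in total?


Days: 19
Extra hours: 8
Hours per day: 24
Days to hours: 19 x 24 = 456
Total: 456 + 8 = 464

464


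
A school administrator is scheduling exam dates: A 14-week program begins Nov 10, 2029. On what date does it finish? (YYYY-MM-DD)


Start: 2029-11-10
Weeks to add: 14
Convert to days: 14 x 7 = 98 days
Add 98 days to 2029-11-10
Result: 2030-02-16

2030-02-16


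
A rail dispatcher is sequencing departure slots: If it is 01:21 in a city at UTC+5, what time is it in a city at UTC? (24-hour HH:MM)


Local time: 01:21 at UTC+5 (offset 5h)
Target zone: UTC (offset 0h)
Difference: 0 - (5) = -5 hours
Calculation: 1 + (-5) = -4
Wraparound: (-4) mod 24 = 20
Result: 20:21

20:21


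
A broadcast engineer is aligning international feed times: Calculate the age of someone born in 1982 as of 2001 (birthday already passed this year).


Birth year: 1982
Current year: 2001
Age = current year - birth year
Age = 2001 - 1982 = 19

19


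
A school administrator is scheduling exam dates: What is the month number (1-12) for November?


Calendar month order:
10. October
11. November <--
12. December
November is month number 11

11


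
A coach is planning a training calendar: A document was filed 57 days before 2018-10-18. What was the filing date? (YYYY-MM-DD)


Start: 2018-10-18
Subtracting 57 days
Days already passed in October: 18
After going back through October: 39 more days to subtract
September 2018: 30 days, 9 remaining
August 2018 has 31 days, need 9
Result: 2018-08-22

2018-08-22


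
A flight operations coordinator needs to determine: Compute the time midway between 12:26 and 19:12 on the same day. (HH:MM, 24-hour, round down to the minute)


Start time: 12:26 = 746 minutes from midnight
End time: 19:12 = 1152 minutes from midnight
Sum: 746 + 1152 = 1898
Midpoint: 1898 / 2 = 949 minutes
Convert: 949 / 60 = 15 hours, 49 minutes
Result: 15:49

15:49


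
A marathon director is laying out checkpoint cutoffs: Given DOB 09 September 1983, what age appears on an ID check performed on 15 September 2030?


Birth: 1983-09-09
Reference: 2030-09-15
Year difference: 2030 - 1983 = 47
Has birthday (09-09) occurred by 09-15? Yes
Age in full years: 47

47


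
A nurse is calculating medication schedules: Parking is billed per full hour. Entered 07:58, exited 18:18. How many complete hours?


Start: 07:58
End: 18:18
Hour difference: 18 - 7 = 11 hours
Minute difference: 18 - 58 = -40 minutes
Total minutes: 620
Complete hours: 620 / 60 = 10 (remainder 20)

10


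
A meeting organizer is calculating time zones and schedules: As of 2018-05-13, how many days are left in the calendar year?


Start: May 13, 2018
End: December 31, 2018
Days left in May: 18
June: 30
July: 31
August: 31
September: 30
... plus remaining months
Sum of remaining months: 214
Total: 18 + 214 = 232

232


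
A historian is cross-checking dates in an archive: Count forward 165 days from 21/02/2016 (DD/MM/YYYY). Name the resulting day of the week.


Start: 2016-02-21 (Sunday)
Step 1 - find target date: add 165 days
  2016-02-21 + 165 days = 2016-08-04
Step 2 - day of week:
  165 mod 7 = 4
  Sunday + 4 days -> Thursday
Result: Thursday (2016-08-04)

Thursday


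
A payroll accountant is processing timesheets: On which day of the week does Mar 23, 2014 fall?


Date: 2014-03-23
January 1, 2014 is a Wednesday
Day of year: 82
Offset from Jan 1: 81 days
81 mod 7 = 4
Result: Sunday

Sunday


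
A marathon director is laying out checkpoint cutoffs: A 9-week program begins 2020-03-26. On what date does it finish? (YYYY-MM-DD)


Start: 2020-03-26
Weeks to add: 9
Convert to days: 9 x 7 = 63 days
Add 63 days to 2020-03-26
Result: 2020-05-28

2020-05-28


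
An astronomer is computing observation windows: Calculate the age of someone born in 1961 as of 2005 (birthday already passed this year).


Birth year: 1961
Current year: 2005
Age = current year - birth year
Age = 2005 - 1961 = 44

44


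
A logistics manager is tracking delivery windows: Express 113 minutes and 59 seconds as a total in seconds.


Minutes: 113
Seconds: 59
Convert minutes to seconds: 113 x 60 = 6780
Add remaining seconds: 6780 + 59 = 6839

6839


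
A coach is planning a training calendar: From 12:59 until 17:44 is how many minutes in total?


Start time: 12:59 = 779 minutes from midnight
End time: 17:44 = 1064 minutes from midnight
Difference: 1064 - 779 = 285 minutes
That is 4 hours and 45 minutes

285


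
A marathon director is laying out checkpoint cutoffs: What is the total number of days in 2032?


Year: 2032
Check leap year rules:
Divisible by 4? Yes
Divisible by 100? No
2032 is a leap year
Days: 366

366


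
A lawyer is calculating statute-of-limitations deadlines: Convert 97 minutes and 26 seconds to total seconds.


Minutes: 97
Extra seconds: 26
Seconds per minute: 60
Minutes to seconds: 97 x 60 = 5820
Total: 5820 + 26 = 5846

5846


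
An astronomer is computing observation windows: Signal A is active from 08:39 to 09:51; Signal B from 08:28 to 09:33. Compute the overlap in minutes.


Interval A: [519, 591] minutes from midnight
Interval B: [508, 573] minutes from midnight
Overlap start = max(519, 508) = 519
Overlap end = min(591, 573) = 573
Overlap = 573 - 519 = 54 minutes

54


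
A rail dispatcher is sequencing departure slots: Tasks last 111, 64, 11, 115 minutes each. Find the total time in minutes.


Durations: 111, 64, 11, 115
Running sum: 111
+ 64 = 175
+ 11 = 186
+ 115 = 301
Total duration: 301 minutes
That is 5 hours and 1 minutes

301


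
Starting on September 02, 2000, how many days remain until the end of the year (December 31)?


Start: September 02, 2000
End: December 31, 2000
Days left in September: 28
October: 31
November: 30
December: 31
Sum of remaining months: 92
Total: 28 + 92 = 120

120


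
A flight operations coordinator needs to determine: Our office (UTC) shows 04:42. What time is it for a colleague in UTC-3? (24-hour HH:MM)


Local time: 04:42 at UTC (offset 0h)
Target zone: UTC-3 (offset -3h)
Difference: -3 - (0) = -3 hours
Calculation: 4 + (-3) = 1
Result: 01:42

01:42


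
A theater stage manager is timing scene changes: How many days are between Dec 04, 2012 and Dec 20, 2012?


Start date: 2012-12-04
End date: 2012-12-20
Dec 2012: +16 days
Total: 16 days

16


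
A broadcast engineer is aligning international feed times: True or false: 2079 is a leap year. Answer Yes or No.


Year: 2079
Divisible by 4? 2079 / 4 = 519.75 -> No
Not divisible by 4, so NOT a leap year

No


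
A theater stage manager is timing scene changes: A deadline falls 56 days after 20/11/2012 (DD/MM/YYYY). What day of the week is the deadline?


Start: 2012-11-20 (Tuesday)
Step 1 - find target date: add 56 days
  2012-11-20 + 56 days = 2013-01-15
Step 2 - day of week:
  56 mod 7 = 0
  Tuesday + 0 days -> Tuesday
Result: Tuesday (2013-01-15)

Tuesday


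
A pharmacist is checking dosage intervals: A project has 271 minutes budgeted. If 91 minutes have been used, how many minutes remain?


Total budget: 271 minutes
Time used: 91 minutes
Remaining: 271 - 91 = 180 minutes
Percent used: 33.6%
Percent remaining: 66.4%

180


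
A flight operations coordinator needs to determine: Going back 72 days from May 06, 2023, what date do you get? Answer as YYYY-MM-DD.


Start: 2023-05-06
Subtracting 72 days
Days already passed in May: 6
After going back through May: 66 more days to subtract
April 2023: 30 days, 36 remaining
March 2023: 31 days, 5 remaining
February 2023 has 28 days, need 5
Result: 2023-02-23

2023-02-23


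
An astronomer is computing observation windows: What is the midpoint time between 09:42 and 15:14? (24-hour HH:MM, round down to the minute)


Start time: 09:42 = 582 minutes from midnight
End time: 15:14 = 914 minutes from midnight
Sum: 582 + 914 = 1496
Midpoint: 1496 / 2 = 748 minutes
Convert: 748 / 60 = 12 hours, 28 minutes
Result: 12:28

12:28


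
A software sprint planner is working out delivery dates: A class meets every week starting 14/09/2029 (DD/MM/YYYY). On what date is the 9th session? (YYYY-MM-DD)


First occurrence: 2029-09-14 (occurrence 1)
Each occurrence is 7 days after the previous.
Occurrence 9 is 8 weeks after the first.
8 weeks = 56 days
2029-09-14 + 56 days = 2029-11-09

2029-11-09


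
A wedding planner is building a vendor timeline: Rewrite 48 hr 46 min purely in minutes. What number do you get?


Hours: 48
Extra minutes: 46
Minutes per hour: 60
Hours to minutes: 48 x 60 = 2880
Total: 2880 + 46 = 2926

2926


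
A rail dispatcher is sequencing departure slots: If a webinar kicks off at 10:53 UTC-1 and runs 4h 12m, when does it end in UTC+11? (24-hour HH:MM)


Start: 10:53 in UTC-1
Step 1 - add duration:
  minutes: 53 + 12 = 65 (carry 1h)
  hours: 10 + 4 + 1 = 15
  end in UTC-1: 15:05
Step 2 - convert UTC-1 -> UTC+11:
  offset difference: 11 - (-1) = 12 hours
  15 + (12) = 27 -> mod 24 = 3
Result: 03:05 in UTC+11

03:05


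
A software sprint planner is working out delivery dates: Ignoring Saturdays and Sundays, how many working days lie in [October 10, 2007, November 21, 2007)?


Start: 2007-10-10 (Wednesday)
End (exclusive): 2007-11-21 (Wednesday)
Total calendar days: 42
Full weeks: 42 // 7 = 6 -> 30 weekdays
Remaining 0 days starting on Wednesday:
Total business days: 30 + 0 = 30

30


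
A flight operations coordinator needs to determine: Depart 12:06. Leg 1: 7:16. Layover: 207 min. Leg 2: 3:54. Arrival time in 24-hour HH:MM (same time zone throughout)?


Depart: 12:06
Leg 1: +436 min -> 19:22
Layover: +207 min -> 22:49
Leg 2: +234 min -> 02:43
Total travel: 877 minutes = 14h 37m
Arrival: 02:43

02:43


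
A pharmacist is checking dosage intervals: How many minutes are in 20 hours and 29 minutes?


Hours: 20
Minutes: 29
Convert hours to minutes: 20 x 60 = 1200
Add remaining minutes: 1200 + 29 = 1229

1229


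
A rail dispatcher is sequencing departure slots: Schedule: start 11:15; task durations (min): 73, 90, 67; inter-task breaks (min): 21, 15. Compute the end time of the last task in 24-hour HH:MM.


Start: 11:15 = 675 min from midnight
  after task 1 (73 min): 12:28
  after break (21 min): 12:49
  after task 2 (90 min): 14:19
  after break (15 min): 14:34
  after task 3 (67 min): 15:41
Total elapsed: 266 minutes
End time: 15:41

15:41


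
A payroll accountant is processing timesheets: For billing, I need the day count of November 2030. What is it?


Month: November
Year: 2030
November is a 30-day month
Total: 30 days

30


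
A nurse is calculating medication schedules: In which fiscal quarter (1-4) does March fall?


Month: March (month 3)
Q1: January-March (months 1-3)
Q2: April-June (months 4-6)
Q3: July-September (months 7-9)
Q4: October-December (months 10-12)
Month 3 falls in Q1

1


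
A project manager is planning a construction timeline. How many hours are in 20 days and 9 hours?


Days: 20
Extra hours: 9
Hours per day: 24
Days to hours: 20 x 24 = 480
Total: 480 + 9 = 489

489


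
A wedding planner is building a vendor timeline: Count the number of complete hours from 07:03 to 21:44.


Start: 07:03
End: 21:44
Hour difference: 21 - 7 = 14 hours
Minute difference: 44 - 3 = 41 minutes
Total minutes: 881
Complete hours: 881 / 60 = 14 (remainder 41)

14


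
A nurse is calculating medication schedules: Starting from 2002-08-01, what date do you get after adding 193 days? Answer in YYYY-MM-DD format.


Start: 2002-08-01
Adding 193 days
Days remaining in August: 30
After August: 163 days still to add
September 2002: 30 days, 133 remaining
October 2002: 31 days, 102 remaining
November 2002: 30 days, 72 remaining
December 2002: 31 days, 41 remaining
Result: 2003-02-10

2003-02-10


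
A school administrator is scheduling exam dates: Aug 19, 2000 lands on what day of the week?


Date: 2000-08-19
January 1, 2000 is a Saturday
Day of year: 232
Offset from Jan 1: 231 days
231 mod 7 = 0
Result: Saturday

Saturday


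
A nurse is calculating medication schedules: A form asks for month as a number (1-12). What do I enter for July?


Calendar month order:
6. June
7. July <--
8. August
July is month number 7

7


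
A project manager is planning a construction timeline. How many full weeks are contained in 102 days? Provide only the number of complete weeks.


Total days: 102
Days per week: 7
Division: 102 / 7 = 14 remainder 4
Complete weeks: 14
Remaining days: 4

14


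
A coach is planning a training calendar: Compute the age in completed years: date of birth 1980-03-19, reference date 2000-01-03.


Birth: 1980-03-19
Reference: 2000-01-03
Year difference: 2000 - 1980 = 20
Has birthday (03-19) occurred by 01-03? No
Birthday not yet reached this year -> subtract 1
Age in full years: 19

19


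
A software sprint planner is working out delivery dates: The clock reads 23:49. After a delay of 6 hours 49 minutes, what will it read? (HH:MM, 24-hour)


Start time: 23:49
Adding: 6 hours 49 minutes
Minutes: 49 + 49 = 98
Minute overflow: 98 >= 60, so carry 1 hour, minutes = 38
Hours: 23 + 6 + 1 = 30
Hour wraparound: 30 mod 24 = 6
Result: 06:38

06:38


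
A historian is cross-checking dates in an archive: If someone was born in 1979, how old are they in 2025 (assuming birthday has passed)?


Birth year: 1979
Current year: 2025
Age = current year - birth year
Age = 2025 - 1979 = 46

46


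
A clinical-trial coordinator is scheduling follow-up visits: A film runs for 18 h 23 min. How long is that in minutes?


Hours: 18
Minutes: 23
Convert hours to minutes: 18 x 60 = 1080
Add remaining minutes: 1080 + 23 = 1103

1103


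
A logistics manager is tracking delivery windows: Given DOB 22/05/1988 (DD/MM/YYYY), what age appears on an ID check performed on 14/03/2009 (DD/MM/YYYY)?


Birth: 1988-05-22
Reference: 2009-03-14
Year difference: 2009 - 1988 = 21
Has birthday (05-22) occurred by 03-14? No
Birthday not yet reached this year -> subtract 1
Age in full years: 20

20


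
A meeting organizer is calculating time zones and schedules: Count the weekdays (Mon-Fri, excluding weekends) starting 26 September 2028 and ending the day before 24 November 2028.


Start: 2028-09-26 (Tuesday)
End (exclusive): 2028-11-24 (Friday)
Total calendar days: 59
Full weeks: 59 // 7 = 8 -> 40 weekdays
Remaining 3 days starting on Tuesday:
  Tue(w), Wed(w), Thu(w) -> 3 weekdays
Total business days: 40 + 3 = 43

43


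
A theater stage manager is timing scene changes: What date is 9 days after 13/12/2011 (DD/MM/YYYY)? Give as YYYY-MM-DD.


Start: 2011-12-13
Adding 9 days
Days remaining in December: 18
Result: 2011-12-22

2011-12-22


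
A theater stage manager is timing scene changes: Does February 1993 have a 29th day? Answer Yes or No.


Year: 1993
Divisible by 4? 1993 / 4 = 498.25 -> No
Not divisible by 4, so NOT a leap year

No


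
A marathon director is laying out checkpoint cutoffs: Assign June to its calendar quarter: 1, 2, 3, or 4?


Month: June (month 6)
Q1: January-March (months 1-3)
Q2: April-June (months 4-6)
Q3: July-September (months 7-9)
Q4: October-December (months 10-12)
Month 6 falls in Q2

2


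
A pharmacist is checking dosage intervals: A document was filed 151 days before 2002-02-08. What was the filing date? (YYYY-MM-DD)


Start: 2002-02-08
Subtracting 151 days
Days already passed in February: 8
After going back through February: 143 more days to subtract
January 2002: 31 days, 112 remaining
December 2001: 31 days, 81 remaining
November 2001: 30 days, 51 remaining
October 2001: 31 days, 20 remaining
Result: 2001-09-10

2001-09-10
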